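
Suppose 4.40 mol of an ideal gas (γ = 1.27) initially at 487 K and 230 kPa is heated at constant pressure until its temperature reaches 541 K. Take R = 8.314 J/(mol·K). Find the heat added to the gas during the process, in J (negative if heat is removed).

V₁ = nRT₁/P₁ = 4.40×8.314×487/230 = 77.5 L.
Isobaric: P stays 230 kPa; V/T = const ⇒ T₂ = 541 K, V₂ = 86.0 L.
W = PΔV = 230×(86.0−77.5) kPa·L = 1980 J.
ΔU = nCvΔT = 4.40×30.8×(541−487) = 7320 J.
Q = ΔU + W = nCpΔT = 9290 J.

9290 J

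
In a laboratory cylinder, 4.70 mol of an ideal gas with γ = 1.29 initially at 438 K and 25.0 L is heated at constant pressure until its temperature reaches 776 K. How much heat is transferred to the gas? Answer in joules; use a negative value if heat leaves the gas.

P₁ = nRT₁/V₁ = 4.70×8.314×438/25.0 = 685 kPa.
Isobaric: P stays 685 kPa; V/T = const ⇒ T₂ = 776 K, V₂ = 44.3 L.
W = PΔV = 685×(44.3−25.0) kPa·L = 13200 J.
ΔU = nCvΔT = 4.70×28.7×(776−438) = 45500 J.
Q = ΔU + W = nCpΔT = 58800 J.

58800 J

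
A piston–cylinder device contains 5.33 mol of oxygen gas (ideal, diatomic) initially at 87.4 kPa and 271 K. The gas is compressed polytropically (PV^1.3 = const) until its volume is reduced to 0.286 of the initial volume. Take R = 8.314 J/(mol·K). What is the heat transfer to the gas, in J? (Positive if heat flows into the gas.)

V₁ = nRT₁/P₁ = 5.33×8.314×271/87.4 = 137 L.
Polytropic n=1.3: T₂ = T₁(V₁/V₂)^(n−1) = 271×(3.50)^0.30 = 395 K; P₂ = P₁(V₁/V₂)^n = 445 kPa.
W = (P₁V₁−P₂V₂)/(n−1) = (87.4×137−445×39.3)/0.30 = -18200 J.
ΔU = nCvΔT = 5.33×20.8×(395−271) = 13700 J.
Q = ΔU + W = -4560 J.

-4560 J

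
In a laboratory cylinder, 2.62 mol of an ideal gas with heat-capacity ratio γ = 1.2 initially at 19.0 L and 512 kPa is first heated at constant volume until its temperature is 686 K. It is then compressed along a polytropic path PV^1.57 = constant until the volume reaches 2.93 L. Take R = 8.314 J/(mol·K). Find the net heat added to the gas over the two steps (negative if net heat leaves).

T₁ = P₁V₁/(nR) = 512×19.0/(2.62×8.314) = 447 K.
Step 1 — Isochoric: V stays 19.0 L; P/T = const ⇒ T₂ = 686 K, P₂ = 786 kPa.
W = 0 (no volume change).
ΔU = nCvΔT = 2.62×41.6×(686−447) = 26100 J.
Q = ΔU = 26100 J.
State after step 1: P = 786 kPa, V = 19.0 L, T = 686 K.
Step 2 — Polytropic n=1.57: T₂ = T₁(V₁/V₂)^(n−1) = 686×(6.48)^0.57 = 1990 K; P₂ = P₁(V₁/V₂)^n = 14800 kPa.
W = (P₁V₁−P₂V₂)/(n−1) = (786×19.0−14800×2.93)/0.57 = -49900 J.
ΔU = nCvΔT = 2.62×41.6×(1990−686) = 142000 J.
Q = ΔU + W = 92300 J.
Net over both steps: W = -49900 J, Q = 118000 J, ΔU = 168000 J.

118000 J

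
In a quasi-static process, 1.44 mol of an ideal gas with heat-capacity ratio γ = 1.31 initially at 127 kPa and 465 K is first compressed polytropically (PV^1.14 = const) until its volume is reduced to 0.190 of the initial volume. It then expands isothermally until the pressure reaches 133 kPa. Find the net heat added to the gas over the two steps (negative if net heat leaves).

V₁ = nRT₁/P₁ = 1.44×8.314×465/127 = 43.8 L.
Step 1 — Polytropic n=1.14: T₂ = T₁(V₁/V₂)^(n−1) = 465×(5.26)^0.14 = 587 K; P₂ = P₁(V₁/V₂)^n = 843 kPa.
W = (P₁V₁−P₂V₂)/(n−1) = (127×43.8−843×8.33)/0.14 = -10400 J.
ΔU = nCvΔT = 1.44×26.8×(587−465) = 4700 J.
Q = ΔU + W = -5710 J.
State after step 1: P = 843 kPa, V = 8.33 L, T = 587 K.
Step 2 — Isothermal: T stays 587 K; PV = const ⇒ V₂ = 52.8 L, P₂ = 133 kPa.
ΔU = 0 (ideal gas, T constant).
W = nRT ln(V₂/V₁) = 1.44×8.314×587×ln(6.34) = 13000 J.
Q = ΔU + W = 13000 J.
Net over both steps: W = 2570 J, Q = 7270 J, ΔU = 4700 J.

7270 J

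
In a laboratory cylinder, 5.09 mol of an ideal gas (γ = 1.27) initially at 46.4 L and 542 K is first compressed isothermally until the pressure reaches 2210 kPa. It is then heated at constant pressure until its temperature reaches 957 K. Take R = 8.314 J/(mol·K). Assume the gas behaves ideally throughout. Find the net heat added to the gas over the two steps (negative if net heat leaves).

P₁ = nRT₁/V₁ = 5.09×8.314×542/46.4 = 494 kPa.
Step 1 — Isothermal: T stays 542 K; PV = const ⇒ V₂ = 10.4 L, P₂ = 2210 kPa.
ΔU = 0 (ideal gas, T constant).
W = nRT ln(V₂/V₁) = 5.09×8.314×542×ln(0.224) = -34300 J.
Q = ΔU + W = -34300 J.
State after step 1: P = 2210 kPa, V = 10.4 L, T = 542 K.
Step 2 — Isobaric: P stays 2210 kPa; V/T = const ⇒ T₂ = 957 K, V₂ = 18.3 L.
W = PΔV = 2210×(18.3−10.4) kPa·L = 17600 J.
ΔU = nCvΔT = 5.09×30.8×(957−542) = 65000 J.
Q = ΔU + W = nCpΔT = 82600 J.
Net over both steps: W = -16800 J, Q = 48300 J, ΔU = 65000 J.

48300 J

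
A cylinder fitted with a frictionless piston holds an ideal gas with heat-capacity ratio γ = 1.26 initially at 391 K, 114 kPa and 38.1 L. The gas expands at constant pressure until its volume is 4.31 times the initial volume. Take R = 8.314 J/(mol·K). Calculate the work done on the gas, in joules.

-14400 J

n = P₁V₁/(RT₁) = 114×38.1/(8.314×391) = 1.34 mol.
Isobaric: P stays 114 kPa; V/T = const ⇒ T₂ = 1690 K, V₂ = 164 L.
W = PΔV = 114×(164−38.1) kPa·L = 14400 J.
Work done on the gas = −W_by = -14400 J.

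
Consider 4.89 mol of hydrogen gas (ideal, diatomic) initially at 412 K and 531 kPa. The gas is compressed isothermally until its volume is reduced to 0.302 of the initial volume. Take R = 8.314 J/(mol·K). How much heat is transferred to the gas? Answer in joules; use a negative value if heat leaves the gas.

V₁ = nRT₁/P₁ = 4.89×8.314×412/531 = 31.5 L.
Isothermal: T stays 412 K; PV = const ⇒ V₂ = 9.53 L, P₂ = 1760 kPa.
ΔU = 0 (ideal gas, T constant).
W = nRT ln(V₂/V₁) = 4.89×8.314×412×ln(0.302) = -20100 J.
Q = ΔU + W = -20100 J.

-20100 J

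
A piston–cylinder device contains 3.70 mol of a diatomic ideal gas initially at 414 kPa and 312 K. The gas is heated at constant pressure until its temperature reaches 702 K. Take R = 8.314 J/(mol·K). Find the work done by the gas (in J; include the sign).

12000 J

V₁ = nRT₁/P₁ = 3.70×8.314×312/414 = 23.2 L.
Isobaric: P stays 414 kPa; V/T = const ⇒ T₂ = 702 K, V₂ = 52.2 L.
W = PΔV = 414×(52.2−23.2) kPa·L = 12000 J.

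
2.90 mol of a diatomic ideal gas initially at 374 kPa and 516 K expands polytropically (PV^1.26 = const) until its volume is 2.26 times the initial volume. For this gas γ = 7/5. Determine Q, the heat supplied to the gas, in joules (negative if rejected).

3200 J

V₁ = nRT₁/P₁ = 2.90×8.314×516/374 = 33.3 L.
Polytropic n=1.26: T₂ = T₁(V₁/V₂)^(n−1) = 516×(0.442)^0.26 = 417 K; P₂ = P₁(V₁/V₂)^n = 134 kPa.
W = (P₁V₁−P₂V₂)/(n−1) = (374×33.3−134×75.2)/0.26 = 9140 J.
ΔU = nCvΔT = 2.90×20.8×(417−516) = -5940 J.
Q = ΔU + W = 3200 J.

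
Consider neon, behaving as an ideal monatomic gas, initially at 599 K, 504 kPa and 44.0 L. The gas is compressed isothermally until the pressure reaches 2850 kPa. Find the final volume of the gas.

7.78 L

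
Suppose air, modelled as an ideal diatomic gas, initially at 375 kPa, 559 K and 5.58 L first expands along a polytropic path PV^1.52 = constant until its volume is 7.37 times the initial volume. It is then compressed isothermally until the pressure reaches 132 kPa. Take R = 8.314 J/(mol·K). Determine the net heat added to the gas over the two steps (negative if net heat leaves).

n = P₁V₁/(RT₁) = 375×5.58/(8.314×559) = 0.450 mol.
Step 1 — Polytropic n=1.52: T₂ = T₁(V₁/V₂)^(n−1) = 559×(0.136)^0.52 = 198 K; P₂ = P₁(V₁/V₂)^n = 18.0 kPa.
W = (P₁V₁−P₂V₂)/(n−1) = (375×5.58−18.0×41.1)/0.52 = 2600 J.
ΔU = nCvΔT = 0.450×20.8×(198−559) = -3380 J.
Q = ΔU + W = -780 J.
State after step 1: P = 18.0 kPa, V = 41.1 L, T = 198 K.
Step 2 — Isothermal: T stays 198 K; PV = const ⇒ V₂ = 5.61 L, P₂ = 132 kPa.
ΔU = 0 (ideal gas, T constant).
W = nRT ln(V₂/V₁) = 0.450×8.314×198×ln(0.136) = -1480 J.
Q = ΔU + W = -1480 J.
Net over both steps: W = 1120 J, Q = -2260 J, ΔU = -3380 J.

-2260 J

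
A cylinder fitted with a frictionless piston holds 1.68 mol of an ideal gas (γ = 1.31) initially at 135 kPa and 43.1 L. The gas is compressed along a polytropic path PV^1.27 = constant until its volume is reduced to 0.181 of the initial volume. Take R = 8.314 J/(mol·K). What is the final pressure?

1180 kPa

T₁ = P₁V₁/(nR) = 135×43.1/(1.68×8.314) = 417 K.
Polytropic n=1.27: T₂ = T₁(V₁/V₂)^(n−1) = 417×(5.52)^0.27 = 661 K; P₂ = P₁(V₁/V₂)^n = 1180 kPa.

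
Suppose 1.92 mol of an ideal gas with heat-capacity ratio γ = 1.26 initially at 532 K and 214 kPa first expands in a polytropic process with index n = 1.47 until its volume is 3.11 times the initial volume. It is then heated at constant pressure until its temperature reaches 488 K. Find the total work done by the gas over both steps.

10300 J

V₁ = nRT₁/P₁ = 1.92×8.314×532/214 = 39.7 L.
Step 1 — Polytropic n=1.47: T₂ = T₁(V₁/V₂)^(n−1) = 532×(0.322)^0.47 = 312 K; P₂ = P₁(V₁/V₂)^n = 40.4 kPa.
W = (P₁V₁−P₂V₂)/(n−1) = (214×39.7−40.4×123)/0.47 = 7470 J.
ΔU = nCvΔT = 1.92×32.0×(312−532) = -13500 J.
Q = ΔU + W = -6030 J.
State after step 1: P = 40.4 kPa, V = 123 L, T = 312 K.
Step 2 — Isobaric: P stays 40.4 kPa; V/T = const ⇒ T₂ = 488 K, V₂ = 193 L.
W = PΔV = 40.4×(193−123) kPa·L = 2810 J.
ΔU = nCvΔT = 1.92×32.0×(488−312) = 10800 J.
Q = ΔU + W = nCpΔT = 13600 J.
Net over both steps: W = 10300 J, Q = 7570 J, ΔU = -2700 J.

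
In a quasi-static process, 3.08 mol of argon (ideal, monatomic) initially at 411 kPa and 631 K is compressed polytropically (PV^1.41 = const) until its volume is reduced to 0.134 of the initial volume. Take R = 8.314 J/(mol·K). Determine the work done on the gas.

50400 J

V₁ = nRT₁/P₁ = 3.08×8.314×631/411 = 39.3 L.
Polytropic n=1.41: T₂ = T₁(V₁/V₂)^(n−1) = 631×(7.46)^0.41 = 1440 K; P₂ = P₁(V₁/V₂)^n = 6990 kPa.
W = (P₁V₁−P₂V₂)/(n−1) = (411×39.3−6990×5.27)/0.41 = -50400 J.
Work done on the gas = −W_by = 50400 J.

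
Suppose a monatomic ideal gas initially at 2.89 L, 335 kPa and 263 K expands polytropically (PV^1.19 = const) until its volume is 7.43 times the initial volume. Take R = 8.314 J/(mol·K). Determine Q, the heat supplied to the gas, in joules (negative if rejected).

1150 J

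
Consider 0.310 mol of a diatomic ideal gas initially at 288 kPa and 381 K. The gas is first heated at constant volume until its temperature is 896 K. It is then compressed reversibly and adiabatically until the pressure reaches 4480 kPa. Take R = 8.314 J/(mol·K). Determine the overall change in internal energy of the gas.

7450 J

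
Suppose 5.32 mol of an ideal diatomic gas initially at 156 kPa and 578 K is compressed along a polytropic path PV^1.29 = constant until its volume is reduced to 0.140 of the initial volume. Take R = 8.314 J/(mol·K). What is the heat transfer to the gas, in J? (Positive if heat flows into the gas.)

-18600 J

V₁ = nRT₁/P₁ = 5.32×8.314×578/156 = 164 L.
Polytropic n=1.29: T₂ = T₁(V₁/V₂)^(n−1) = 578×(7.14)^0.29 = 1020 K; P₂ = P₁(V₁/V₂)^n = 1970 kPa.
W = (P₁V₁−P₂V₂)/(n−1) = (156×164−1970×22.9)/0.29 = -67800 J.
ΔU = nCvΔT = 5.32×20.8×(1020−578) = 49100 J.
Q = ΔU + W = -18600 J.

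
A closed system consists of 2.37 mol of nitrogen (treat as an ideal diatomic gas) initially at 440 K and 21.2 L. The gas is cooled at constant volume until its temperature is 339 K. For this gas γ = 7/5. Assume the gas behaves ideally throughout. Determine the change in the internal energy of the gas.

-4980 J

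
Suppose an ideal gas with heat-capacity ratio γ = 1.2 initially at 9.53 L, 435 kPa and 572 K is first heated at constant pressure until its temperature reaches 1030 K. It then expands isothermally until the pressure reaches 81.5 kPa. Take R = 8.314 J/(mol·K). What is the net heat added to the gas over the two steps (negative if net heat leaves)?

n = P₁V₁/(RT₁) = 435×9.53/(8.314×572) = 0.872 mol.
Step 1 — Isobaric: P stays 435 kPa; V/T = const ⇒ T₂ = 1030 K, V₂ = 17.2 L.
W = PΔV = 435×(17.2−9.53) kPa·L = 3320 J.
ΔU = nCvΔT = 0.872×41.6×(1030−572) = 16600 J.
Q = ΔU + W = nCpΔT = 19900 J.
State after step 1: P = 435 kPa, V = 17.2 L, T = 1030 K.
Step 2 — Isothermal: T stays 1030 K; PV = const ⇒ V₂ = 91.6 L, P₂ = 81.5 kPa.
ΔU = 0 (ideal gas, T constant).
W = nRT ln(V₂/V₁) = 0.872×8.314×1030×ln(5.34) = 12500 J.
Q = ΔU + W = 12500 J.
Net over both steps: W = 15800 J, Q = 32400 J, ΔU = 16600 J.

32400 J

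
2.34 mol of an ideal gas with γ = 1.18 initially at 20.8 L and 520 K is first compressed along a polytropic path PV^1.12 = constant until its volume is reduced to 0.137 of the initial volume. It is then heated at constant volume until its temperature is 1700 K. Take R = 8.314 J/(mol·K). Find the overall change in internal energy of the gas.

P₁ = nRT₁/V₁ = 2.34×8.314×520/20.8 = 486 kPa.
Step 1 — Polytropic n=1.12: T₂ = T₁(V₁/V₂)^(n−1) = 520×(7.30)^0.12 = 660 K; P₂ = P₁(V₁/V₂)^n = 4510 kPa.
W = (P₁V₁−P₂V₂)/(n−1) = (486×20.8−4510×2.85)/0.12 = -22700 J.
ΔU = nCvΔT = 2.34×46.2×(660−520) = 15100 J.
Q = ΔU + W = -7570 J.
State after step 1: P = 4510 kPa, V = 2.85 L, T = 660 K.
Step 2 — Isochoric: V stays 2.85 L; P/T = const ⇒ T₂ = 1700 K, P₂ = 11600 kPa.
W = 0 (no volume change).
ΔU = nCvΔT = 2.34×46.2×(1700−660) = 112000 J.
Q = ΔU = 112000 J.
Net over both steps: W = -22700 J, Q = 105000 J, ΔU = 128000 J.

128000 J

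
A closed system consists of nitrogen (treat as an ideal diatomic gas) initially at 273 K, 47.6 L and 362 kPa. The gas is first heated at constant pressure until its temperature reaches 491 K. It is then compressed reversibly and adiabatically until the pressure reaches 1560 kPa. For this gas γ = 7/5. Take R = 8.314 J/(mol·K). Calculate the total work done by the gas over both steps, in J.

n = P₁V₁/(RT₁) = 362×47.6/(8.314×273) = 7.59 mol.
Step 1 — Isobaric: P stays 362 kPa; V/T = const ⇒ T₂ = 491 K, V₂ = 85.6 L.
W = PΔV = 362×(85.6−47.6) kPa·L = 13800 J.
ΔU = nCvΔT = 7.59×20.8×(491−273) = 34400 J.
Q = ΔU + W = nCpΔT = 48200 J.
State after step 1: P = 362 kPa, V = 85.6 L, T = 491 K.
Step 2 — Adiabatic: T₂/T₁ = (P₂/P₁)^((γ−1)/γ) ⇒ T₂ = 491×(4.31)^0.286 = 745 K; V₂ = 30.2 L.
ΔU = nCvΔT = 7.59×20.8×(745−491) = 40100 J.
Q = 0 for an adiabatic process, so W = −ΔU = -40100 J.
Net over both steps: W = -26400 J, Q = 48200 J, ΔU = 74500 J.

-26400 J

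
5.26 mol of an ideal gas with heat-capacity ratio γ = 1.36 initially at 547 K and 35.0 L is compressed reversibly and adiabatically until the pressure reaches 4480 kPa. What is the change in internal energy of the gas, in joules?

42900 J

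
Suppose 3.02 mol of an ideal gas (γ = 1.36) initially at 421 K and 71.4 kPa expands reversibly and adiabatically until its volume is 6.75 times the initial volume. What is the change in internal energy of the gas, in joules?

-14600 J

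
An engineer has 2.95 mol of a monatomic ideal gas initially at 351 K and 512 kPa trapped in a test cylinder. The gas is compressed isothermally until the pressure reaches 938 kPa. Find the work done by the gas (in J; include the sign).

-5210 J

V₁ = nRT₁/P₁ = 2.95×8.314×351/512 = 16.8 L.
Isothermal: T stays 351 K; PV = const ⇒ V₂ = 9.18 L, P₂ = 938 kPa.
W = nRT ln(V₂/V₁) = 2.95×8.314×351×ln(0.546) = -5210 J.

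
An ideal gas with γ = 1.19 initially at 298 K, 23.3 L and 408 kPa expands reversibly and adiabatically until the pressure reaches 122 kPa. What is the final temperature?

246 K

Adiabatic: T₂/T₁ = (P₂/P₁)^((γ−1)/γ) ⇒ T₂ = 298×(0.299)^0.160 = 246 K; V₂ = 64.3 L.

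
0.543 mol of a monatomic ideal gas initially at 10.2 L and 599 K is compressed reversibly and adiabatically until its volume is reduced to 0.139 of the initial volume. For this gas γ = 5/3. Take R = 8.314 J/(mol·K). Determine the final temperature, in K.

P₁ = nRT₁/V₁ = 0.543×8.314×599/10.2 = 265 kPa.
Adiabatic: TV^(γ−1) = const ⇒ T₂ = 599×(7.19)^0.667 = 2230 K; PV^γ = const ⇒ P₂ = 7110 kPa.

2230 K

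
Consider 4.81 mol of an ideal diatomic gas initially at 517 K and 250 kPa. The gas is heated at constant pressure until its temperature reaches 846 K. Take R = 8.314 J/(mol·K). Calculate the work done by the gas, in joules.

13200 J

V₁ = nRT₁/P₁ = 4.81×8.314×517/250 = 82.7 L.
Isobaric: P stays 250 kPa; V/T = const ⇒ T₂ = 846 K, V₂ = 135 L.
W = PΔV = 250×(135−82.7) kPa·L = 13200 J.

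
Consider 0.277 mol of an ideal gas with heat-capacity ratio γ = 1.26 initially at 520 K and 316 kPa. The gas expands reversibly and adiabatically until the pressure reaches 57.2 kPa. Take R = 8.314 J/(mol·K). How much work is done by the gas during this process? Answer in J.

1370 J

V₁ = nRT₁/P₁ = 0.277×8.314×520/316 = 3.79 L.
Adiabatic: T₂/T₁ = (P₂/P₁)^((γ−1)/γ) ⇒ T₂ = 520×(0.181)^0.206 = 365 K; V₂ = 14.7 L.
ΔU = nCvΔT = 0.277×32.0×(365−520) = -1370 J.
Q = 0 for an adiabatic process, so W = −ΔU = 1370 J.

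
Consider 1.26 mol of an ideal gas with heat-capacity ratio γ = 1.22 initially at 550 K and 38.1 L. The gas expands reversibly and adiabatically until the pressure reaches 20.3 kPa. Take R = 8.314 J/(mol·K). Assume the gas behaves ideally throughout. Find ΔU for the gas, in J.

-7960 J

P₁ = nRT₁/V₁ = 1.26×8.314×550/38.1 = 151 kPa.
Adiabatic: T₂/T₁ = (P₂/P₁)^((γ−1)/γ) ⇒ T₂ = 550×(0.134)^0.180 = 383 K; V₂ = 198 L.
For an ideal gas ΔU = nCvΔT with Cv = R/(γ−1) = 37.8 J/(mol·K).
ΔU = 1.26×37.8×(383−550) = -7960 J.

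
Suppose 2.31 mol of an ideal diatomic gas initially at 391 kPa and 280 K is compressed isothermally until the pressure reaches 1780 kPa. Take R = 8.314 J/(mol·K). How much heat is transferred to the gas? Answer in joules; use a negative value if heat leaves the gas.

-8150 J

V₁ = nRT₁/P₁ = 2.31×8.314×280/391 = 13.8 L.
Isothermal: T stays 280 K; PV = const ⇒ V₂ = 3.02 L, P₂ = 1780 kPa.
ΔU = 0 (ideal gas, T constant).
W = nRT ln(V₂/V₁) = 2.31×8.314×280×ln(0.220) = -8150 J.
Q = ΔU + W = -8150 J.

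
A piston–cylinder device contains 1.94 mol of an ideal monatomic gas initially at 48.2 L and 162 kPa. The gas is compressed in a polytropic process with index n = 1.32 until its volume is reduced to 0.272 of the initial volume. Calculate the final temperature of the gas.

734 K

T₁ = P₁V₁/(nR) = 162×48.2/(1.94×8.314) = 484 K.
Polytropic n=1.32: T₂ = T₁(V₁/V₂)^(n−1) = 484×(3.68)^0.32 = 734 K; P₂ = P₁(V₁/V₂)^n = 903 kPa.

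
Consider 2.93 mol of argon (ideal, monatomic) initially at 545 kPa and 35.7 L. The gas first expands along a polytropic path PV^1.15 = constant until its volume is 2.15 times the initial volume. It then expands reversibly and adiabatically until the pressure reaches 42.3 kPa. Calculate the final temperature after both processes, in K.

364 K

T₁ = P₁V₁/(nR) = 545×35.7/(2.93×8.314) = 799 K.
Step 1 — Polytropic n=1.15: T₂ = T₁(V₁/V₂)^(n−1) = 799×(0.465)^0.15 = 712 K; P₂ = P₁(V₁/V₂)^n = 226 kPa.
W = (P₁V₁−P₂V₂)/(n−1) = (545×35.7−226×76.8)/0.15 = 14100 J.
ΔU = nCvΔT = 2.93×12.5×(712−799) = -3170 J.
Q = ΔU + W = 10900 J.
State after step 1: P = 226 kPa, V = 76.8 L, T = 712 K.
Step 2 — Adiabatic: T₂/T₁ = (P₂/P₁)^((γ−1)/γ) ⇒ T₂ = 712×(0.187)^0.400 = 364 K; V₂ = 210 L.
ΔU = nCvΔT = 2.93×12.5×(364−712) = -12700 J.
Q = 0 for an adiabatic process, so W = −ΔU = 12700 J.
Net over both steps: W = 26800 J, Q = 10900 J, ΔU = -15900 J.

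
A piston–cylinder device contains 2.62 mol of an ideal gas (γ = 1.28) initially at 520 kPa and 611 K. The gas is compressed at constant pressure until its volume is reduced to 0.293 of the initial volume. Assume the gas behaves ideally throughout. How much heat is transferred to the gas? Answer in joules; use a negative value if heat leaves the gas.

-43000 J

V₁ = nRT₁/P₁ = 2.62×8.314×611/520 = 25.6 L.
Isobaric: P stays 520 kPa; V/T = const ⇒ T₂ = 179 K, V₂ = 7.50 L.
W = PΔV = 520×(7.50−25.6) kPa·L = -9410 J.
ΔU = nCvΔT = 2.62×29.7×(179−611) = -33600 J.
Q = ΔU + W = nCpΔT = -43000 J.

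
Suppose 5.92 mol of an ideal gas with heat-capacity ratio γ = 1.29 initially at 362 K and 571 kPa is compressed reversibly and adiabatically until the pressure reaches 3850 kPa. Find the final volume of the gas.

7.11 L

V₁ = nRT₁/P₁ = 5.92×8.314×362/571 = 31.2 L.
Adiabatic: T₂/T₁ = (P₂/P₁)^((γ−1)/γ) ⇒ T₂ = 362×(6.74)^0.225 = 556 K; V₂ = 7.11 L.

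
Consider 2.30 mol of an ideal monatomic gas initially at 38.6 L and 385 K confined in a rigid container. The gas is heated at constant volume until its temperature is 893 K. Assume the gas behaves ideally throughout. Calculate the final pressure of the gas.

442 kPa

P₁ = nRT₁/V₁ = 2.30×8.314×385/38.6 = 191 kPa.
Isochoric: V stays 38.6 L; P/T = const ⇒ T₂ = 893 K, P₂ = 442 kPa.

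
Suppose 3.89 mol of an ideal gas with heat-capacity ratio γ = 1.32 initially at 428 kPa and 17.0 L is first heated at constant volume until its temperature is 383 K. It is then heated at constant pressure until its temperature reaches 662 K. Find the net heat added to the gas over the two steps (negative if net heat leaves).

53200 J

T₁ = P₁V₁/(nR) = 428×17.0/(3.89×8.314) = 225 K.
Step 1 — Isochoric: V stays 17.0 L; P/T = const ⇒ T₂ = 383 K, P₂ = 729 kPa.
W = 0 (no volume change).
ΔU = nCvΔT = 3.89×26.0×(383−225) = 16000 J.
Q = ΔU = 16000 J.
State after step 1: P = 729 kPa, V = 17.0 L, T = 383 K.
Step 2 — Isobaric: P stays 729 kPa; V/T = const ⇒ T₂ = 662 K, V₂ = 29.4 L.
W = PΔV = 729×(29.4−17.0) kPa·L = 9020 J.
ΔU = nCvΔT = 3.89×26.0×(662−383) = 28200 J.
Q = ΔU + W = nCpΔT = 37200 J.
Net over both steps: W = 9020 J, Q = 53200 J, ΔU = 44200 J.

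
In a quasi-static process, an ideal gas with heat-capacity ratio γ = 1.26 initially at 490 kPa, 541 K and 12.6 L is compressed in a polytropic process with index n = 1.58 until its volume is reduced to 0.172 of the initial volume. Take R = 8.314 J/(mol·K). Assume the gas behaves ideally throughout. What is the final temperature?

1500 K

Polytropic n=1.58: T₂ = T₁(V₁/V₂)^(n−1) = 541×(5.81)^0.58 = 1500 K; P₂ = P₁(V₁/V₂)^n = 7910 kPa.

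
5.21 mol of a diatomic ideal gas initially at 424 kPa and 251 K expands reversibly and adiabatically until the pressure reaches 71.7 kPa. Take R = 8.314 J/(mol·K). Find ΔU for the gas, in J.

V₁ = nRT₁/P₁ = 5.21×8.314×251/424 = 25.6 L.
Adiabatic: T₂/T₁ = (P₂/P₁)^((γ−1)/γ) ⇒ T₂ = 251×(0.169)^0.286 = 151 K; V₂ = 91.3 L.
For an ideal gas ΔU = nCvΔT with Cv = (5/2)R = 20.8 J/(mol·K).
ΔU = 5.21×20.8×(151−251) = -10800 J.

-10800 J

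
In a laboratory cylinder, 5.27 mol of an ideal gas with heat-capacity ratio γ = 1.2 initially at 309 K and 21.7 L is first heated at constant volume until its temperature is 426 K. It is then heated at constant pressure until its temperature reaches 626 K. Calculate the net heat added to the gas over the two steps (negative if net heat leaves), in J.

78200 J

P₁ = nRT₁/V₁ = 5.27×8.314×309/21.7 = 624 kPa.
Step 1 — Isochoric: V stays 21.7 L; P/T = const ⇒ T₂ = 426 K, P₂ = 860 kPa.
W = 0 (no volume change).
ΔU = nCvΔT = 5.27×41.6×(426−309) = 25600 J.
Q = ΔU = 25600 J.
State after step 1: P = 860 kPa, V = 21.7 L, T = 426 K.
Step 2 — Isobaric: P stays 860 kPa; V/T = const ⇒ T₂ = 626 K, V₂ = 31.9 L.
W = PΔV = 860×(31.9−21.7) kPa·L = 8760 J.
ΔU = nCvΔT = 5.27×41.6×(626−426) = 43800 J.
Q = ΔU + W = nCpΔT = 52600 J.
Net over both steps: W = 8760 J, Q = 78200 J, ΔU = 69400 J.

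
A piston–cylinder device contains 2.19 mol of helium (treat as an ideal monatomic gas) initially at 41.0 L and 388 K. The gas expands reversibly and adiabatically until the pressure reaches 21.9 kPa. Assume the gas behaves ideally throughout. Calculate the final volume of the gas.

141 L

P₁ = nRT₁/V₁ = 2.19×8.314×388/41.0 = 172 kPa.
Adiabatic: T₂/T₁ = (P₂/P₁)^((γ−1)/γ) ⇒ T₂ = 388×(0.127)^0.400 = 170 K; V₂ = 141 L.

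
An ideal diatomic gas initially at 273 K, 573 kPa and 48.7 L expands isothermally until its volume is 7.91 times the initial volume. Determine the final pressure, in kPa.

Isothermal: T stays 273 K; PV = const ⇒ V₂ = 385 L, P₂ = 72.4 kPa.

72.4 kPa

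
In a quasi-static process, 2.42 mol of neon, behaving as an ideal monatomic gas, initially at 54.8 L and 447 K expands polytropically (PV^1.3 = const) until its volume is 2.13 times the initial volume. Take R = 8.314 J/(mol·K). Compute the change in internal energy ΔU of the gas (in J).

-2740 J

P₁ = nRT₁/V₁ = 2.42×8.314×447/54.8 = 164 kPa.
Polytropic n=1.3: T₂ = T₁(V₁/V₂)^(n−1) = 447×(0.469)^0.30 = 356 K; P₂ = P₁(V₁/V₂)^n = 61.4 kPa.
For an ideal gas ΔU = nCvΔT with Cv = (3/2)R = 12.5 J/(mol·K).
ΔU = 2.42×12.5×(356−447) = -2740 J.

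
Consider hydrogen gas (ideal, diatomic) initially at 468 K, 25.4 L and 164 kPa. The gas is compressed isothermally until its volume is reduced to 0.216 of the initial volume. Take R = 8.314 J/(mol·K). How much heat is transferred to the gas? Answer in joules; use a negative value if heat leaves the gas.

-6380 J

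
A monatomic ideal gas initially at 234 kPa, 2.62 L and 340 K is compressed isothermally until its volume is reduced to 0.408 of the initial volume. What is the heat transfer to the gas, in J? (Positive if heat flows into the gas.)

n = P₁V₁/(RT₁) = 234×2.62/(8.314×340) = 0.217 mol.
Isothermal: T stays 340 K; PV = const ⇒ V₂ = 1.07 L, P₂ = 574 kPa.
ΔU = 0 (ideal gas, T constant).
W = nRT ln(V₂/V₁) = 0.217×8.314×340×ln(0.408) = -550 J.
Q = ΔU + W = -550 J.

-550 J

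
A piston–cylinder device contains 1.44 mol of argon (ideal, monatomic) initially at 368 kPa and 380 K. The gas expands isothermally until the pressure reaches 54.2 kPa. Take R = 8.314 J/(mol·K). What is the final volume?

83.9 L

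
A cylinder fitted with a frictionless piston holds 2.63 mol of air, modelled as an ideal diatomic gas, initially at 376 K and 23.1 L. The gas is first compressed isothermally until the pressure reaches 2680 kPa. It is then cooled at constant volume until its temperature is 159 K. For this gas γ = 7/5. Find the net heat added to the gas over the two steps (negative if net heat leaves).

-28500 J

P₁ = nRT₁/V₁ = 2.63×8.314×376/23.1 = 356 kPa.
Step 1 — Isothermal: T stays 376 K; PV = const ⇒ V₂ = 3.07 L, P₂ = 2680 kPa.
ΔU = 0 (ideal gas, T constant).
W = nRT ln(V₂/V₁) = 2.63×8.314×376×ln(0.133) = -16600 J.
Q = ΔU + W = -16600 J.
State after step 1: P = 2680 kPa, V = 3.07 L, T = 376 K.
Step 2 — Isochoric: V stays 3.07 L; P/T = const ⇒ T₂ = 159 K, P₂ = 1130 kPa.
W = 0 (no volume change).
ΔU = nCvΔT = 2.63×20.8×(159−376) = -11900 J.
Q = ΔU = -11900 J.
Net over both steps: W = -16600 J, Q = -28500 J, ΔU = -11900 J.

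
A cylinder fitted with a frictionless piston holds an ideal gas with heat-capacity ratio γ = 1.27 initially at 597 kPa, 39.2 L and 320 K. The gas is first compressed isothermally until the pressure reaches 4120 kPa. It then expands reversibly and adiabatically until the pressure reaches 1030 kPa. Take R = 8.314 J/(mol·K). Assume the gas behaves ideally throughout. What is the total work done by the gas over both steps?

n = P₁V₁/(RT₁) = 597×39.2/(8.314×320) = 8.80 mol.
Step 1 — Isothermal: T stays 320 K; PV = const ⇒ V₂ = 5.68 L, P₂ = 4120 kPa.
ΔU = 0 (ideal gas, T constant).
W = nRT ln(V₂/V₁) = 8.80×8.314×320×ln(0.145) = -45200 J.
Q = ΔU + W = -45200 J.
State after step 1: P = 4120 kPa, V = 5.68 L, T = 320 K.
Step 2 — Adiabatic: T₂/T₁ = (P₂/P₁)^((γ−1)/γ) ⇒ T₂ = 320×(0.250)^0.213 = 238 K; V₂ = 16.9 L.
ΔU = nCvΔT = 8.80×30.8×(238−320) = -22100 J.
Q = 0 for an adiabatic process, so W = −ΔU = 22100 J.
Net over both steps: W = -23100 J, Q = -45200 J, ΔU = -22100 J.

-23100 J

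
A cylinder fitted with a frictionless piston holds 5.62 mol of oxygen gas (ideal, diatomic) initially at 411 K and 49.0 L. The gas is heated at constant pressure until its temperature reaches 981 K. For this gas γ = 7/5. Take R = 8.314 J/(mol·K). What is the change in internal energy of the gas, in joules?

66600 J

P₁ = nRT₁/V₁ = 5.62×8.314×411/49.0 = 392 kPa.
Isobaric: P stays 392 kPa; V/T = const ⇒ T₂ = 981 K, V₂ = 117 L.
For an ideal gas ΔU = nCvΔT with Cv = (5/2)R = 20.8 J/(mol·K).
ΔU = 5.62×20.8×(981−411) = 66600 J.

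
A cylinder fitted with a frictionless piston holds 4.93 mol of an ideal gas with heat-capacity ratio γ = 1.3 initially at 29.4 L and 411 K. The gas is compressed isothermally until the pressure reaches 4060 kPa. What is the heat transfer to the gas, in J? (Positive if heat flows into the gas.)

P₁ = nRT₁/V₁ = 4.93×8.314×411/29.4 = 573 kPa.
Isothermal: T stays 411 K; PV = const ⇒ V₂ = 4.15 L, P₂ = 4060 kPa.
ΔU = 0 (ideal gas, T constant).
W = nRT ln(V₂/V₁) = 4.93×8.314×411×ln(0.141) = -33000 J.
Q = ΔU + W = -33000 J.

-33000 J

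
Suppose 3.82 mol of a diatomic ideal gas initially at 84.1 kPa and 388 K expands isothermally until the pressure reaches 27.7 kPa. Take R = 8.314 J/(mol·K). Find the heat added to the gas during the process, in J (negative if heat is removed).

13700 J

V₁ = nRT₁/P₁ = 3.82×8.314×388/84.1 = 147 L.
Isothermal: T stays 388 K; PV = const ⇒ V₂ = 445 L, P₂ = 27.7 kPa.
ΔU = 0 (ideal gas, T constant).
W = nRT ln(V₂/V₁) = 3.82×8.314×388×ln(3.04) = 13700 J.
Q = ΔU + W = 13700 J.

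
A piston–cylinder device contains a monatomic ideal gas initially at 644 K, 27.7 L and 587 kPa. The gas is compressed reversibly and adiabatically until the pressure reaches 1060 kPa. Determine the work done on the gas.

6500 J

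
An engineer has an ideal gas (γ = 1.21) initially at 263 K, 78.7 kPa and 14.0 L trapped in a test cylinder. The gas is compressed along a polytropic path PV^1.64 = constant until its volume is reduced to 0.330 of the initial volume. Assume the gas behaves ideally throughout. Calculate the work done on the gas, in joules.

n = P₁V₁/(RT₁) = 78.7×14.0/(8.314×263) = 0.504 mol.
Polytropic n=1.64: T₂ = T₁(V₁/V₂)^(n−1) = 263×(3.03)^0.64 = 535 K; P₂ = P₁(V₁/V₂)^n = 485 kPa.
W = (P₁V₁−P₂V₂)/(n−1) = (78.7×14.0−485×4.62)/0.64 = -1780 J.
Work done on the gas = −W_by = 1780 J.

1780 J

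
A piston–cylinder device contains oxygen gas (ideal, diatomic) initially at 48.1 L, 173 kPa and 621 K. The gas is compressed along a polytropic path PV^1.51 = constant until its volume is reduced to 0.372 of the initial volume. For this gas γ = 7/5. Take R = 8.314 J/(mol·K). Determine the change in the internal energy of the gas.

13600 J

n = P₁V₁/(RT₁) = 173×48.1/(8.314×621) = 1.61 mol.
Polytropic n=1.51: T₂ = T₁(V₁/V₂)^(n−1) = 621×(2.69)^0.51 = 1030 K; P₂ = P₁(V₁/V₂)^n = 770 kPa.
For an ideal gas ΔU = nCvΔT with Cv = (5/2)R = 20.8 J/(mol·K).
ΔU = 1.61×20.8×(1030−621) = 13600 J.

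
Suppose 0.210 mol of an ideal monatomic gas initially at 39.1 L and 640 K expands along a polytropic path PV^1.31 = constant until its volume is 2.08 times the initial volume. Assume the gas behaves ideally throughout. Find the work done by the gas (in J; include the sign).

P₁ = nRT₁/V₁ = 0.210×8.314×640/39.1 = 28.6 kPa.
Polytropic n=1.31: T₂ = T₁(V₁/V₂)^(n−1) = 640×(0.481)^0.31 = 510 K; P₂ = P₁(V₁/V₂)^n = 10.9 kPa.
W = (P₁V₁−P₂V₂)/(n−1) = (28.6×39.1−10.9×81.3)/0.31 = 732 J.

732 J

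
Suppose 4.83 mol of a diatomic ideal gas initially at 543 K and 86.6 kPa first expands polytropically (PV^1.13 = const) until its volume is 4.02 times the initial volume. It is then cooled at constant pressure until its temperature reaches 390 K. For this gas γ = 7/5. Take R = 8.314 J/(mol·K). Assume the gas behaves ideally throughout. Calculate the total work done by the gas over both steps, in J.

25200 J

V₁ = nRT₁/P₁ = 4.83×8.314×543/86.6 = 252 L.
Step 1 — Polytropic n=1.13: T₂ = T₁(V₁/V₂)^(n−1) = 543×(0.249)^0.13 = 453 K; P₂ = P₁(V₁/V₂)^n = 18.0 kPa.
W = (P₁V₁−P₂V₂)/(n−1) = (86.6×252−18.0×1010)/0.13 = 27800 J.
ΔU = nCvΔT = 4.83×20.8×(453−543) = -9020 J.
Q = ΔU + W = 18700 J.
State after step 1: P = 18.0 kPa, V = 1010 L, T = 453 K.
Step 2 — Isobaric: P stays 18.0 kPa; V/T = const ⇒ T₂ = 390 K, V₂ = 871 L.
W = PΔV = 18.0×(871−1010) kPa·L = -2540 J.
ΔU = nCvΔT = 4.83×20.8×(390−453) = -6340 J.
Q = ΔU + W = nCpΔT = -8880 J.
Net over both steps: W = 25200 J, Q = 9860 J, ΔU = -15400 J.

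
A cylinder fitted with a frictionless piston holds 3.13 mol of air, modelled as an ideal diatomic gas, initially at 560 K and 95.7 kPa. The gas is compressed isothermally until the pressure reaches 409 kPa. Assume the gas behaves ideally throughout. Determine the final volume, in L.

V₁ = nRT₁/P₁ = 3.13×8.314×560/95.7 = 152 L.
Isothermal: T stays 560 K; PV = const ⇒ V₂ = 35.6 L, P₂ = 409 kPa.

35.6 L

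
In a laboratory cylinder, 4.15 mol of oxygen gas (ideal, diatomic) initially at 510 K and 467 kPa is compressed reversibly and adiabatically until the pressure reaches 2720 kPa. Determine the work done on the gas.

V₁ = nRT₁/P₁ = 4.15×8.314×510/467 = 37.7 L.
Adiabatic: T₂/T₁ = (P₂/P₁)^((γ−1)/γ) ⇒ T₂ = 510×(5.82)^0.286 = 844 K; V₂ = 10.7 L.
ΔU = nCvΔT = 4.15×20.8×(844−510) = 28800 J.
Q = 0 for an adiabatic process, so W = −ΔU = -28800 J.
Work done on the gas = −W_by = 28800 J.

28800 J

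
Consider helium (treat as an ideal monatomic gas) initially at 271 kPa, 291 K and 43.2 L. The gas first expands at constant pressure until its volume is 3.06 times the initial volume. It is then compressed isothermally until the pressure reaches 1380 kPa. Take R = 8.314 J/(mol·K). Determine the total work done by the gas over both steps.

n = P₁V₁/(RT₁) = 271×43.2/(8.314×291) = 4.84 mol.
Step 1 — Isobaric: P stays 271 kPa; V/T = const ⇒ T₂ = 890 K, V₂ = 132 L.
W = PΔV = 271×(132−43.2) kPa·L = 24100 J.
ΔU = nCvΔT = 4.84×12.5×(890−291) = 36200 J.
Q = ΔU + W = nCpΔT = 60300 J.
State after step 1: P = 271 kPa, V = 132 L, T = 890 K.
Step 2 — Isothermal: T stays 890 K; PV = const ⇒ V₂ = 26.0 L, P₂ = 1380 kPa.
ΔU = 0 (ideal gas, T constant).
W = nRT ln(V₂/V₁) = 4.84×8.314×890×ln(0.196) = -58300 J.
Q = ΔU + W = -58300 J.
Net over both steps: W = -34200 J, Q = 1980 J, ΔU = 36200 J.

-34200 J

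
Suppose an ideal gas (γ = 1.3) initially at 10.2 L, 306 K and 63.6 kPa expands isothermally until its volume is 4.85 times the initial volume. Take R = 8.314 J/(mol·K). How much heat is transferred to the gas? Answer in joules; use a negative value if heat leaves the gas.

1020 J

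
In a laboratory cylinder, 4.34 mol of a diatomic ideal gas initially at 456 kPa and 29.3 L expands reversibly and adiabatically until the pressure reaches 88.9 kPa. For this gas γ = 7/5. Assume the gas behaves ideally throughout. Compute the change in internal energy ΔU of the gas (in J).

-12500 J

T₁ = P₁V₁/(nR) = 456×29.3/(4.34×8.314) = 370 K.
Adiabatic: T₂/T₁ = (P₂/P₁)^((γ−1)/γ) ⇒ T₂ = 370×(0.195)^0.286 = 232 K; V₂ = 94.2 L.
For an ideal gas ΔU = nCvΔT with Cv = (5/2)R = 20.8 J/(mol·K).
ΔU = 4.34×20.8×(232−370) = -12500 J.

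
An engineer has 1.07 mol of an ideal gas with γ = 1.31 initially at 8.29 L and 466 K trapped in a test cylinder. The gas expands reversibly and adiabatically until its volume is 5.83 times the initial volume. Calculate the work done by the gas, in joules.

5630 J

P₁ = nRT₁/V₁ = 1.07×8.314×466/8.29 = 500 kPa.
Adiabatic: TV^(γ−1) = const ⇒ T₂ = 466×(0.172)^0.310 = 270 K; PV^γ = const ⇒ P₂ = 49.7 kPa.
ΔU = nCvΔT = 1.07×26.8×(270−466) = -5630 J.
Q = 0 for an adiabatic process, so W = −ΔU = 5630 J.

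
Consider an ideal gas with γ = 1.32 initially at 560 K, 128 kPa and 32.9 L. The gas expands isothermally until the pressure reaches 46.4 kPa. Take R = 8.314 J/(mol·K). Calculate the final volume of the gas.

Isothermal: T stays 560 K; PV = const ⇒ V₂ = 90.8 L, P₂ = 46.4 kPa.

90.8 L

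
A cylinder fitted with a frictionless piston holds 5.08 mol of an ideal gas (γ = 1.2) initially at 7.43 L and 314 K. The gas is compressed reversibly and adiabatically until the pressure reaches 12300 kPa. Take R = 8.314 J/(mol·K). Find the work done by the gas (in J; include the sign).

P₁ = nRT₁/V₁ = 5.08×8.314×314/7.43 = 1780 kPa.
Adiabatic: T₂/T₁ = (P₂/P₁)^((γ−1)/γ) ⇒ T₂ = 314×(6.89)^0.167 = 433 K; V₂ = 1.49 L.
ΔU = nCvΔT = 5.08×41.6×(433−314) = 25200 J.
Q = 0 for an adiabatic process, so W = −ΔU = -25200 J.

-25200 J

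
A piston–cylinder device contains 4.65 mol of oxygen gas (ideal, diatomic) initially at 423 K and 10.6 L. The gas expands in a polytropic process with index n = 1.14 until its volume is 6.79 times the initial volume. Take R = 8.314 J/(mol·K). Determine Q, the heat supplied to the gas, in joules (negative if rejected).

17900 J

P₁ = nRT₁/V₁ = 4.65×8.314×423/10.6 = 1540 kPa.
Polytropic n=1.14: T₂ = T₁(V₁/V₂)^(n−1) = 423×(0.147)^0.14 = 324 K; P₂ = P₁(V₁/V₂)^n = 174 kPa.
W = (P₁V₁−P₂V₂)/(n−1) = (1540×10.6−174×72.0)/0.14 = 27500 J.
ΔU = nCvΔT = 4.65×20.8×(324−423) = -9620 J.
Q = ΔU + W = 17900 J.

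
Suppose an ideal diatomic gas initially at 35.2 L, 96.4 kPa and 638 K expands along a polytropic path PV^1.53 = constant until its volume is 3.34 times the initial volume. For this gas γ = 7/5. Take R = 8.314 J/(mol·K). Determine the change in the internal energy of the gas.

-4010 J

n = P₁V₁/(RT₁) = 96.4×35.2/(8.314×638) = 0.640 mol.
Polytropic n=1.53: T₂ = T₁(V₁/V₂)^(n−1) = 638×(0.299)^0.53 = 337 K; P₂ = P₁(V₁/V₂)^n = 15.2 kPa.
For an ideal gas ΔU = nCvΔT with Cv = (5/2)R = 20.8 J/(mol·K).
ΔU = 0.640×20.8×(337−638) = -4010 J.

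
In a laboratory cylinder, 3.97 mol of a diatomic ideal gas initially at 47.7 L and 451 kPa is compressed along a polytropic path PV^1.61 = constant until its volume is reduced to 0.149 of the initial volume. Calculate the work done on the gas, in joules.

T₁ = P₁V₁/(nR) = 451×47.7/(3.97×8.314) = 652 K.
Polytropic n=1.61: T₂ = T₁(V₁/V₂)^(n−1) = 652×(6.71)^0.61 = 2080 K; P₂ = P₁(V₁/V₂)^n = 9670 kPa.
W = (P₁V₁−P₂V₂)/(n−1) = (451×47.7−9670×7.11)/0.61 = -77400 J.
Work done on the gas = −W_by = 77400 J.

77400 J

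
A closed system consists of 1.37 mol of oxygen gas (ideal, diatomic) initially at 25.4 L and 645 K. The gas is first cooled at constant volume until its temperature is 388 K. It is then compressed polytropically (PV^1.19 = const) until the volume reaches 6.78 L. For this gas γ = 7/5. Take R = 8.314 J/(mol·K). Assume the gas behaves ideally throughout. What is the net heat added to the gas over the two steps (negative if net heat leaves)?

-10800 J

P₁ = nRT₁/V₁ = 1.37×8.314×645/25.4 = 289 kPa.
Step 1 — Isochoric: V stays 25.4 L; P/T = const ⇒ T₂ = 388 K, P₂ = 174 kPa.
W = 0 (no volume change).
ΔU = nCvΔT = 1.37×20.8×(388−645) = -7320 J.
Q = ΔU = -7320 J.
State after step 1: P = 174 kPa, V = 25.4 L, T = 388 K.
Step 2 — Polytropic n=1.19: T₂ = T₁(V₁/V₂)^(n−1) = 388×(3.75)^0.19 = 499 K; P₂ = P₁(V₁/V₂)^n = 838 kPa.
W = (P₁V₁−P₂V₂)/(n−1) = (174×25.4−838×6.78)/0.19 = -6630 J.
ΔU = nCvΔT = 1.37×20.8×(499−388) = 3150 J.
Q = ΔU + W = -3480 J.
Net over both steps: W = -6630 J, Q = -10800 J, ΔU = -4170 J.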